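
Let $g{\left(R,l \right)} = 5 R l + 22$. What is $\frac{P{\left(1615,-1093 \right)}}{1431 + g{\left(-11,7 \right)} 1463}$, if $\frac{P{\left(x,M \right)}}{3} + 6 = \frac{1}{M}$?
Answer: $\frac{6559}{192964778} \approx 3.3991 \cdot 10^{-5}$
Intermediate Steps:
$P{\left(x,M \right)} = -18 + \frac{3}{M}$
$g{\left(R,l \right)} = 22 + 5 R l$ ($g{\left(R,l \right)} = 5 R l + 22 = 22 + 5 R l$)
$\frac{P{\left(1615,-1093 \right)}}{1431 + g{\left(-11,7 \right)} 1463} = \frac{-18 + \frac{3}{-1093}}{1431 + \left(22 + 5 \left(-11\right) 7\right) 1463} = \frac{-18 + 3 \left(- \frac{1}{1093}\right)}{1431 + \left(22 - 385\right) 1463} = \frac{-18 - \frac{3}{1093}}{1431 - 531069} = - \frac{19677}{1093 \left(1431 - 531069\right)} = - \frac{19677}{1093 \left(-529638\right)} = \left(- \frac{19677}{1093}\right) \left(- \frac{1}{529638}\right) = \frac{6559}{192964778}$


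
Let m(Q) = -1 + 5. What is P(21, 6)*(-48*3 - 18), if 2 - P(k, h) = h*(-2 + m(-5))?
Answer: 1620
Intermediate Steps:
m(Q) = 4
P(k, h) = 2 - 2*h (P(k, h) = 2 - h*(-2 + 4) = 2 - h*2 = 2 - 2*h)
P(21, 6)*(-48*3 - 18) = (2 - 2*6)*(-48*3 - 18) = (2 - 12)*(-144 - 18) = -10*(-162) = 1620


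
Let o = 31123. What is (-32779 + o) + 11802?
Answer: 10146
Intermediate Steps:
(-32779 + o) + 11802 = (-32779 + 31123) + 11802 = -1656 + 11802 = 10146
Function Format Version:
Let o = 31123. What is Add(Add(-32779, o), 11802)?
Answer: 10146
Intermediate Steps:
Add(Add(-32779, o), 11802) = Add(Add(-32779, 31123), 11802) = Add(-1656, 11802) = 10146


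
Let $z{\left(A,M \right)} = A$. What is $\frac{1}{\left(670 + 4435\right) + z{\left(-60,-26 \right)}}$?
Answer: $\frac{1}{5045} \approx 0.00019822$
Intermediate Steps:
$\frac{1}{\left(670 + 4435\right) + z{\left(-60,-26 \right)}} = \frac{1}{\left(670 + 4435\right) - 60} = \frac{1}{5105 - 60} = \frac{1}{5045}$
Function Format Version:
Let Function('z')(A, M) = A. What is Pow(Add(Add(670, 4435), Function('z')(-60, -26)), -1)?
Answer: Rational(1, 5045) ≈ 0.00019822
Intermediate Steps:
Pow(Add(Add(670, 4435), Function('z')(-60, -26)), -1) = Pow(Add(Add(670, 4435), -60), -1) = Pow(Add(5105, -60), -1) = Pow(5045, -1) = Rational(1, 5045)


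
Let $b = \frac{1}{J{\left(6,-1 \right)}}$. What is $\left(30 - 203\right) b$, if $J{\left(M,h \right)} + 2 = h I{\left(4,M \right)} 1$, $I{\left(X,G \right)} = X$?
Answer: $\frac{173}{6} \approx 28.833$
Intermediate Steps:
$J{\left(M,h \right)} = -2 + 4 h$ ($J{\left(M,h \right)} = -2 + h 4 \cdot 1 = -2 + 4 h 1 = -2 + 4 h$)
$b = - \frac{1}{6}$ ($b = \frac{1}{-2 + 4 \left(-1\right)} = \frac{1}{-2 - 4} = \frac{1}{-6} = - \frac{1}{6} \approx -0.16667$)
$\left(30 - 203\right) b = \left(30 - 203\right) \left(- \frac{1}{6}\right) = \left(-173\right) \left(- \frac{1}{6}\right) = \frac{173}{6}$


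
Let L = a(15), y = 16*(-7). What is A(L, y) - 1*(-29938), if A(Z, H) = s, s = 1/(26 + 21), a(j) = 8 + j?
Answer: 1407087/47 ≈ 29938.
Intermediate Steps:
y = -112
L = 23 (L = 8 + 15 = 23)
s = 1/47 ≈ 0.021277
A(Z, H) = 1/47
A(L, y) - 1*(-29938) = 1/47 - 1*(-29938) = 1/47 + 29938 = 1407087/47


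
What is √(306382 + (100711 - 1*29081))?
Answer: 34*√327 ≈ 614.83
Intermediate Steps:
√(306382 + (100711 - 1*29081)) = √(306382 + (100711 - 29081)) = √(306382 + 71630) = √378012 = 34*√327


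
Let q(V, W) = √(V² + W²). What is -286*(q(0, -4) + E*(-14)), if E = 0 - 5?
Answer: -21164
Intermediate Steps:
E = -5
-286*(q(0, -4) + E*(-14)) = -286*(√(0² + (-4)²) - 5*(-14)) = -286*(√(0 + 16) + 70) = -286*(√16 + 70) = -286*(4 + 70) = -286*74 = -21164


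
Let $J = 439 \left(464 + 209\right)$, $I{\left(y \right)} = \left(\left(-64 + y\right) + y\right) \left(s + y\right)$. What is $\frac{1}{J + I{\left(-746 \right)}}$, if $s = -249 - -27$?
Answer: $\frac{1}{1801655} \approx 5.5505 \cdot 10^{-7}$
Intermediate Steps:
$s = -222$ ($s = -249 + 27 = -222$)
$I{\left(y \right)} = \left(-222 + y\right) \left(-64 + 2 y\right)$ ($I{\left(y \right)} = \left(\left(-64 + y\right) + y\right) \left(-222 + y\right) = \left(-64 + 2 y\right) \left(-222 + y\right) = \left(-222 + y\right) \left(-64 + 2 y\right)$)
$J = 295447$ ($J = 439 \cdot 673 = 295447$)
$\frac{1}{J + I{\left(-746 \right)}} = \frac{1}{295447 + \left(14208 - -378968 + 2 \left(-746\right)^{2}\right)} = \frac{1}{295447 + \left(14208 + 378968 + 2 \cdot 556516\right)} = \frac{1}{295447 + \left(14208 + 378968 + 1113032\right)} = \frac{1}{295447 + 1506208} = \frac{1}{1801655}$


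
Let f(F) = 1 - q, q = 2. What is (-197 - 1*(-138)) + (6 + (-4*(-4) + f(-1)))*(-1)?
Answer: -80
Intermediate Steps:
f(F) = -1 (f(F) = 1 - 1*2 = 1 - 2 = -1)
(-197 - 1*(-138)) + (6 + (-4*(-4) + f(-1)))*(-1) = (-197 - 1*(-138)) + (6 + (-4*(-4) - 1))*(-1) = (-197 + 138) + (6 + (16 - 1))*(-1) = -59 + (6 + 15)*(-1) = -59 + 21*(-1) = -59 - 21 = -80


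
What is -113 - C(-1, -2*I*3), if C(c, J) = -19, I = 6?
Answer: -94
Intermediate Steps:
-113 - C(-1, -2*I*3) = -113 - 1*(-19) = -113 + 19 = -94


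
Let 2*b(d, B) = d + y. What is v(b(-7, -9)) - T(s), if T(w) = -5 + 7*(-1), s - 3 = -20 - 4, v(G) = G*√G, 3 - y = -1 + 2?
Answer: 12 - 5*I*√10/4 ≈ 12.0 - 3.9528*I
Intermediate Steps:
y = 2 (y = 3 - (-1 + 2) = 3 - 1*1 = 3 - 1 = 2)
b(d, B) = 1 + d/2 (b(d, B) = (d + 2)/2 = (2 + d)/2 = 1 + d/2)
v(G) = G^(3/2)
s = -21 (s = 3 + (-20 - 4) = 3 - 24 = -21)
T(w) = -12 (T(w) = -5 - 7 = -12)
v(b(-7, -9)) - T(s) = (1 + (½)*(-7))^(3/2) - 1*(-12) = (1 - 7/2)^(3/2) + 12 = (-5/2)^(3/2) + 12 = -5*I*√10/4 + 12 = 12 - 5*I*√10/4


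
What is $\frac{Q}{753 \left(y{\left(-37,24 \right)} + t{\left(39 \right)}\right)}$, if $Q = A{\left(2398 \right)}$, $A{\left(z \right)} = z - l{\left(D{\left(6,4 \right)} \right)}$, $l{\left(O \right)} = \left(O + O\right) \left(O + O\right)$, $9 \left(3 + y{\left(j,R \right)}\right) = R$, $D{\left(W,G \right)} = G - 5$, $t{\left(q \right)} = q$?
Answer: $\frac{1197}{14558} \approx 0.082223$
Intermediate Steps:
$D{\left(W,G \right)} = -5 + G$
$y{\left(j,R \right)} = -3 + \frac{R}{9}$
$l{\left(O \right)} = 4 O^{2}$ ($l{\left(O \right)} = 2 O 2 O = 4 O^{2}$)
$A{\left(z \right)} = -4 + z$ ($A{\left(z \right)} = z - 4 \left(-5 + 4\right)^{2} = z - 4 \left(-1\right)^{2} = z - 4 \cdot 1 = z - 4 = -4 + z$)
$Q = 2394$ ($Q = -4 + 2398 = 2394$)
$\frac{Q}{753 \left(y{\left(-37,24 \right)} + t{\left(39 \right)}\right)} = \frac{2394}{753 \left(\left(-3 + \frac{1}{9} \cdot 24\right) + 39\right)} = \frac{2394}{753 \left(\left(-3 + \frac{8}{3}\right) + 39\right)} = \frac{2394}{753 \left(- \frac{1}{3} + 39\right)} = \frac{2394}{753 \cdot \frac{116}{3}} = \frac{2394}{29116} = 2394 \cdot \frac{1}{29116} = \frac{1197}{14558}$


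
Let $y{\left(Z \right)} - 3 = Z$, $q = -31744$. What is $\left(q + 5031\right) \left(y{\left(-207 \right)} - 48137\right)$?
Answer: $1291333133$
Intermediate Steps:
$y{\left(Z \right)} = 3 + Z$
$\left(q + 5031\right) \left(y{\left(-207 \right)} - 48137\right) = \left(-31744 + 5031\right) \left(\left(3 - 207\right) - 48137\right) = - 26713 \left(-204 - 48137\right) = \left(-26713\right) \left(-48341\right) = 1291333133$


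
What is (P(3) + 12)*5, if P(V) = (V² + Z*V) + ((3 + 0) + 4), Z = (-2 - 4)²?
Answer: 680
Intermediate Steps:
Z = 36 (Z = (-6)² = 36)
P(V) = 7 + V² + 36*V (P(V) = (V² + 36*V) + ((3 + 0) + 4) = (V² + 36*V) + (3 + 4) = (V² + 36*V) + 7 = 7 + V² + 36*V)
(P(3) + 12)*5 = ((7 + 3² + 36*3) + 12)*5 = ((7 + 9 + 108) + 12)*5 = (124 + 12)*5 = 136*5 = 680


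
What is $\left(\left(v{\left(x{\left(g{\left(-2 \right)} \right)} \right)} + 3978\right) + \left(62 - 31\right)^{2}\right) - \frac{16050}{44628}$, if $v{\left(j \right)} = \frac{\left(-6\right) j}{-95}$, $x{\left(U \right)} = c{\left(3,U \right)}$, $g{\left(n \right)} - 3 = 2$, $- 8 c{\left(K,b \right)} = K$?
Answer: $\frac{6979351859}{1413220} \approx 4938.6$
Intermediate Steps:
$c{\left(K,b \right)} = - \frac{K}{8}$
$g{\left(n \right)} = 5$ ($g{\left(n \right)} = 3 + 2 = 5$)
$x{\left(U \right)} = - \frac{3}{8}$ ($x{\left(U \right)} = \left(- \frac{1}{8}\right) 3 = - \frac{3}{8}$)
$v{\left(j \right)} = \frac{6 j}{95}$ ($v{\left(j \right)} = - 6 j \left(- \frac{1}{95}\right) = \frac{6 j}{95}$)
$\left(\left(v{\left(x{\left(g{\left(-2 \right)} \right)} \right)} + 3978\right) + \left(62 - 31\right)^{2}\right) - \frac{16050}{44628} = \left(\left(\frac{6}{95} \left(- \frac{3}{8}\right) + 3978\right) + \left(62 - 31\right)^{2}\right) - \frac{16050}{44628} = \left(\left(- \frac{9}{380} + 3978\right) + 31^{2}\right) - 16050 \cdot \frac{1}{44628} = \left(\frac{1511631}{380} + 961\right) - \frac{2675}{7438} = \frac{1876811}{380} - \frac{2675}{7438} = \frac{6979351859}{1413220}$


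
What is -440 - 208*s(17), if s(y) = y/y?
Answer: -648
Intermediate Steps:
s(y) = 1
-440 - 208*s(17) = -440 - 208*1 = -440 - 208 = -648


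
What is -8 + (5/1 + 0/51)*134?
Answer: 662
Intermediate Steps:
-8 + (5/1 + 0/51)*134 = -8 + (5*1 + 0*(1/51))*134 = -8 + (5 + 0)*134 = -8 + 5*134 = -8 + 670 = 662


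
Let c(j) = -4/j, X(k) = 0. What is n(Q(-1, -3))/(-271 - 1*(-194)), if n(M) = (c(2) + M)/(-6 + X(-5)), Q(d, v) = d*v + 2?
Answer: 1/154 ≈ 0.0064935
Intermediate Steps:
Q(d, v) = 2 + d*v
n(M) = 1/3 - M/6 (n(M) = (-4/2 + M)/(-6 + 0) = (-4*1/2 + M)/(-6) = (-2 + M)*(-1/6) = 1/3 - M/6)
n(Q(-1, -3))/(-271 - 1*(-194)) = (1/3 - (2 - 1*(-3))/6)/(-271 - 1*(-194)) = (1/3 - (2 + 3)/6)/(-271 + 194) = (1/3 - 1/6*5)/(-77) = (1/3 - 5/6)*(-1/77) = -1/2*(-1/77) = 1/154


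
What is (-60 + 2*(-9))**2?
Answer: 6084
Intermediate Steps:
(-60 + 2*(-9))**2 = (-60 - 18)**2 = (-78)**2 = 6084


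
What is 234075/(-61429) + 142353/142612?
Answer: -24637301463/8760512548 ≈ -2.8123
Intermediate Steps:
234075/(-61429) + 142353/142612 = 234075*(-1/61429) + 142353*(1/142612) = -234075/61429 + 142353/142612 = -24637301463/8760512548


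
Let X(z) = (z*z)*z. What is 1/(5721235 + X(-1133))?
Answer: -1/1448698402 ≈ -6.9027e-10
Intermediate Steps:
X(z) = z³ (X(z) = z²*z = z³)
1/(5721235 + X(-1133)) = 1/(5721235 + (-1133)³) = 1/(5721235 - 1454419637) = 1/(-1448698402) = -1/1448698402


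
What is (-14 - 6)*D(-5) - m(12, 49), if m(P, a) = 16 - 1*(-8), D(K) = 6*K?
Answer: 576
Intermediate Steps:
m(P, a) = 24 (m(P, a) = 16 + 8 = 24)
(-14 - 6)*D(-5) - m(12, 49) = (-14 - 6)*(6*(-5)) - 1*24 = -20*(-30) - 24 = 600 - 24 = 576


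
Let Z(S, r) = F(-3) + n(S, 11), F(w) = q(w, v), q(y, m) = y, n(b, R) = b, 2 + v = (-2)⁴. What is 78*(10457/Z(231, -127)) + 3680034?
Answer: 139977233/38 ≈ 3.6836e+6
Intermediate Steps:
v = 14 (v = -2 + (-2)⁴ = -2 + 16 = 14)
F(w) = w
Z(S, r) = -3 + S
78*(10457/Z(231, -127)) + 3680034 = 78*(10457/(-3 + 231)) + 3680034 = 78*(10457/228) + 3680034 = 135941/38 + 3680034 = 139977233/38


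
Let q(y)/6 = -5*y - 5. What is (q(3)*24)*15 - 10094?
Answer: -53294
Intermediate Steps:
q(y) = -30 - 30*y (q(y) = 6*(-5*y - 5) = 6*(-5 - 5*y) = -30 - 30*y)
(q(3)*24)*15 - 10094 = ((-30 - 30*3)*24)*15 - 10094 = ((-30 - 90)*24)*15 - 10094 = -120*24*15 - 10094 = -2880*15 - 10094 = -43200 - 10094 = -53294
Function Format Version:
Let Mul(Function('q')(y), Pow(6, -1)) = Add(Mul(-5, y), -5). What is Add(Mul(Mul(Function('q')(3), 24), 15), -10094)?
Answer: -53294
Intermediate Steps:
Function('q')(y) = Add(-30, Mul(-30, y)) (Function('q')(y) = Mul(6, Add(Mul(-5, y), -5)) = Mul(6, Add(-5, Mul(-5, y))) = Add(-30, Mul(-30, y)))
Add(Mul(Mul(Function('q')(3), 24), 15), -10094) = Add(Mul(Mul(Add(-30, Mul(-30, 3)), 24), 15), -10094) = Add(Mul(Mul(Add(-30, -90), 24), 15), -10094) = Add(Mul(Mul(-120, 24), 15), -10094) = Add(Mul(-2880, 15), -10094) = Add(-43200, -10094) = -53294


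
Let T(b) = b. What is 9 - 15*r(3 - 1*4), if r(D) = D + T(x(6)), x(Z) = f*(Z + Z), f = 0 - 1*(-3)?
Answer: -516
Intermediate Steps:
f = 3 (f = 0 + 3 = 3)
x(Z) = 6*Z (x(Z) = 3*(Z + Z) = 3*(2*Z) = 6*Z)
r(D) = 36 + D (r(D) = D + 6*6 = D + 36 = 36 + D)
9 - 15*r(3 - 1*4) = 9 - 15*(36 + (3 - 1*4)) = 9 - 15*(36 + (3 - 4)) = 9 - 15*(36 - 1) = 9 - 15*35 = 9 - 525 = -516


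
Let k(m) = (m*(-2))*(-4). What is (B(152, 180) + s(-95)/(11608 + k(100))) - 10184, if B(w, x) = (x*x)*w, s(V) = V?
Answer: 60980555233/12408 ≈ 4.9146e+6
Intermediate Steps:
k(m) = 8*m (k(m) = -2*m*(-4) = 8*m)
B(w, x) = w*x² (B(w, x) = x²*w = w*x²)
(B(152, 180) + s(-95)/(11608 + k(100))) - 10184 = (152*180² - 95/(11608 + 8*100)) - 10184 = (152*32400 - 95/(11608 + 800)) - 10184 = (4924800 - 95/12408) - 10184 = 61106918305/12408 - 10184 = 60980555233/12408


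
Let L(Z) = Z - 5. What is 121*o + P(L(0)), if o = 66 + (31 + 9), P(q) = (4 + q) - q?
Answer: 12830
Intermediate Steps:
L(Z) = -5 + Z
P(q) = 4
o = 106 (o = 66 + 40 = 106)
121*o + P(L(0)) = 121*106 + 4 = 12826 + 4 = 12830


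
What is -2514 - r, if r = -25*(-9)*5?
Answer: -3639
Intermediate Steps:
r = 1125 (r = 225*5 = 1125)
-2514 - r = -2514 - 1*1125 = -2514 - 1125 = -3639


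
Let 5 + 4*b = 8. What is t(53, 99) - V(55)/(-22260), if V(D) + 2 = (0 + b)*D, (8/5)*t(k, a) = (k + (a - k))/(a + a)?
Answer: 13991/44520 ≈ 0.31426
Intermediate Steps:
b = 3/4 (b = -5/4 + (1/4)*8 = -5/4 + 2 = 3/4 ≈ 0.75000)
t(k, a) = 5/16 (t(k, a) = 5*((k + (a - k))/(a + a))/8 = 5*(a/((2*a)))/8 = 5*(a*(1/(2*a)))/8 = (5/8)*(1/2) = 5/16)
V(D) = -2 + 3*D/4 (V(D) = -2 + (0 + 3/4)*D = -2 + 3*D/4)
t(53, 99) - V(55)/(-22260) = 5/16 - (-2 + (3/4)*55)/(-22260) = 5/16 - (-2 + 165/4)*(-1)/22260 = 5/16 - 157*(-1)/(4*22260) = 5/16 - 1*(-157/89040) = 5/16 + 157/89040 = 13991/44520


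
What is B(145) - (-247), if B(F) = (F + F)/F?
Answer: 249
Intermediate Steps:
B(F) = 2 (B(F) = (2*F)/F = 2)
B(145) - (-247) = 2 - (-247) = 2 - 1*(-247) = 2 + 247 = 249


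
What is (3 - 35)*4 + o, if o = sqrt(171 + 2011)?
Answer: -128 + sqrt(2182) ≈ -81.288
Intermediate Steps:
o = sqrt(2182) ≈ 46.712
(3 - 35)*4 + o = (3 - 35)*4 + sqrt(2182) = -32*4 + sqrt(2182) = -128 + sqrt(2182)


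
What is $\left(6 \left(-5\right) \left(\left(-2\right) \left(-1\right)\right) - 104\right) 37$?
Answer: $-6068$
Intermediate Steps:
$\left(6 \left(-5\right) \left(\left(-2\right) \left(-1\right)\right) - 104\right) 37 = \left(\left(-30\right) 2 - 104\right) 37 = \left(-60 - 104\right) 37 = \left(-164\right) 37 = -6068$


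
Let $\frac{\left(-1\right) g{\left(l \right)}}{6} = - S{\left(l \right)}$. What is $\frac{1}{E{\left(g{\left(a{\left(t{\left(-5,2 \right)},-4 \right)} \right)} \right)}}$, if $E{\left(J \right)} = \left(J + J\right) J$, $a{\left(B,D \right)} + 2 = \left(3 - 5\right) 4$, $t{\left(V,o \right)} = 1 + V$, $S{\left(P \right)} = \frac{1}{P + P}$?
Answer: $\frac{50}{9} \approx 5.5556$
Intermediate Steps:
$S{\left(P \right)} = \frac{1}{2 P}$
$a{\left(B,D \right)} = -10$ ($a{\left(B,D \right)} = -2 + \left(3 - 5\right) 4 = -2 - 8 = -10$)
$g{\left(l \right)} = \frac{3}{l}$ ($g{\left(l \right)} = - 6 \left(- \frac{1}{2 l}\right) = \frac{3}{l}$)
$E{\left(J \right)} = 2 J^{2}$ ($E{\left(J \right)} = 2 J J = 2 J^{2}$)
$\frac{1}{E{\left(g{\left(a{\left(t{\left(-5,2 \right)},-4 \right)} \right)} \right)}} = \frac{1}{2 \left(\frac{3}{-10}\right)^{2}} = \frac{1}{2 \left(3 \left(- \frac{1}{10}\right)\right)^{2}} = \frac{1}{2 \left(- \frac{3}{10}\right)^{2}} = \frac{1}{2 \cdot \frac{9}{100}} = \frac{1}{\frac{9}{50}} = \frac{50}{9}$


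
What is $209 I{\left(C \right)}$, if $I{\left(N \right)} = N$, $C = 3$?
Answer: $627$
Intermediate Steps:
$209 I{\left(C \right)} = 209 \cdot 3 = 627$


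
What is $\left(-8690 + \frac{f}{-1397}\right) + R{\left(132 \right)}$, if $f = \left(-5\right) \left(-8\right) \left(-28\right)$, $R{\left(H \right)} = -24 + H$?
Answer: $- \frac{11987934}{1397} \approx -8581.2$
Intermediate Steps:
$f = -1120$ ($f = 40 \left(-28\right) = -1120$)
$\left(-8690 + \frac{f}{-1397}\right) + R{\left(132 \right)} = \left(-8690 - \frac{1120}{-1397}\right) + \left(-24 + 132\right) = \left(-8690 - - \frac{1120}{1397}\right) + 108 = \left(-8690 + \frac{1120}{1397}\right) + 108 = - \frac{12138810}{1397} + 108 = - \frac{11987934}{1397}$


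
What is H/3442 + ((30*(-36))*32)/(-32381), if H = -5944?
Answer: -36758572/55727701 ≈ -0.65961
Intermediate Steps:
H/3442 + ((30*(-36))*32)/(-32381) = -5944/3442 + ((30*(-36))*32)/(-32381) = -5944*1/3442 - 1080*32*(-1/32381) = -2972/1721 - 34560*(-1/32381) = -2972/1721 + 34560/32381 = -36758572/55727701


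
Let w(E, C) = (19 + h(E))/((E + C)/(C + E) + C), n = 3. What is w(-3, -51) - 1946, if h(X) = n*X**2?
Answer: -48673/25 ≈ -1946.9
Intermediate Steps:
h(X) = 3*X**2
w(E, C) = (19 + 3*E**2)/(1 + C) (w(E, C) = (19 + 3*E**2)/((E + C)/(C + E) + C) = (19 + 3*E**2)/((C + E)/(C + E) + C) = (19 + 3*E**2)/(1 + C))
w(-3, -51) - 1946 = (19 + 3*(-3)**2)/(1 - 51) - 1946 = (19 + 3*9)/(-50) - 1946 = -(19 + 27)/50 - 1946 = -1/50*46 - 1946 = -23/25 - 1946 = -48673/25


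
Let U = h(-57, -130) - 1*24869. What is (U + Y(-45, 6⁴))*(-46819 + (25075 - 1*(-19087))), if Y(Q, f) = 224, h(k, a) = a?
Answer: 65827175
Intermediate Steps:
U = -24999 (U = -130 - 1*24869 = -130 - 24869 = -24999)
(U + Y(-45, 6⁴))*(-46819 + (25075 - 1*(-19087))) = (-24999 + 224)*(-46819 + (25075 - 1*(-19087))) = -24775*(-46819 + (25075 + 19087)) = -24775*(-46819 + 44162) = -24775*(-2657) = 65827175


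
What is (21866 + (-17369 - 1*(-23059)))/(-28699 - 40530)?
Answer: -27556/69229 ≈ -0.39804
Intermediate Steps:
(21866 + (-17369 - 1*(-23059)))/(-28699 - 40530) = (21866 + (-17369 + 23059))/(-69229) = (21866 + 5690)*(-1/69229) = 27556*(-1/69229) = -27556/69229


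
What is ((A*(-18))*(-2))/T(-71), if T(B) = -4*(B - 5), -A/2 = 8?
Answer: -36/19 ≈ -1.8947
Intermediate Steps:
A = -16 (A = -2*8 = -16)
T(B) = 20 - 4*B (T(B) = -4*(-5 + B) = 20 - 4*B)
((A*(-18))*(-2))/T(-71) = (-16*(-18)*(-2))/(20 - 4*(-71)) = (288*(-2))/(20 + 284) = -576/304 = -576*1/304 = -36/19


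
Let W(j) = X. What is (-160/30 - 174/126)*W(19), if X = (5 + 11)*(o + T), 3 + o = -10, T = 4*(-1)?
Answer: 12784/7 ≈ 1826.3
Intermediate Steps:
T = -4
o = -13 (o = -3 - 10 = -13)
X = -272 (X = (5 + 11)*(-13 - 4) = 16*(-17) = -272)
W(j) = -272
(-160/30 - 174/126)*W(19) = (-160/30 - 174/126)*(-272) = (-160*1/30 - 174*1/126)*(-272) = (-16/3 - 29/21)*(-272) = -47/7*(-272) = 12784/7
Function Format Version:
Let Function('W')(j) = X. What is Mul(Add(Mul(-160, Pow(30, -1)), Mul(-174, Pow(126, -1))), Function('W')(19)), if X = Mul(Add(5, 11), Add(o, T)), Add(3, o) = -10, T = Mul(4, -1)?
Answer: Rational(12784, 7) ≈ 1826.3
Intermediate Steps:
T = -4
o = -13 (o = Add(-3, -10) = -13)
X = -272 (X = Mul(Add(5, 11), Add(-13, -4)) = Mul(16, -17) = -272)
Function('W')(j) = -272
Mul(Add(Mul(-160, Pow(30, -1)), Mul(-174, Pow(126, -1))), Function('W')(19)) = Mul(Add(Mul(-160, Pow(30, -1)), Mul(-174, Pow(126, -1))), -272) = Mul(Add(Mul(-160, Rational(1, 30)), Mul(-174, Rational(1, 126))), -272) = Mul(Add(Rational(-16, 3), Rational(-29, 21)), -272) = Mul(Rational(-47, 7), -272) = Rational(12784, 7)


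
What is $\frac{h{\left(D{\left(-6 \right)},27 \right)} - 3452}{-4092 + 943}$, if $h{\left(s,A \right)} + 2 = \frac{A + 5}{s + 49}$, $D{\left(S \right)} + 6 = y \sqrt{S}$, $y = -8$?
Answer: $\frac{7711406}{7031717} - \frac{256 i \sqrt{6}}{7031717} \approx 1.0967 - 8.9177 \cdot 10^{-5} i$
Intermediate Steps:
$D{\left(S \right)} = -6 - 8 \sqrt{S}$
$h{\left(s,A \right)} = -2 + \frac{5 + A}{49 + s}$ ($h{\left(s,A \right)} = -2 + \frac{A + 5}{s + 49} = -2 + \frac{5 + A}{49 + s}$)
$\frac{h{\left(D{\left(-6 \right)},27 \right)} - 3452}{-4092 + 943} = \frac{\frac{-93 + 27 - 2 \left(-6 - 8 \sqrt{-6}\right)}{49 - \left(6 + 8 \sqrt{-6}\right)} - 3452}{-4092 + 943} = \frac{\frac{-93 + 27 - 2 \left(-6 - 8 i \sqrt{6}\right)}{49 - \left(6 + 8 i \sqrt{6}\right)} - 3452}{-3149} = \left(\frac{-93 + 27 - 2 \left(-6 - 8 i \sqrt{6}\right)}{49 - \left(6 + 8 i \sqrt{6}\right)} - 3452\right) \left(- \frac{1}{3149}\right) = \left(\frac{-93 + 27 + \left(12 + 16 i \sqrt{6}\right)}{43 - 8 i \sqrt{6}} - 3452\right) \left(- \frac{1}{3149}\right) = \left(\frac{-54 + 16 i \sqrt{6}}{43 - 8 i \sqrt{6}} - 3452\right) \left(- \frac{1}{3149}\right) = \left(-3452 + \frac{-54 + 16 i \sqrt{6}}{43 - 8 i \sqrt{6}}\right) \left(- \frac{1}{3149}\right) = \frac{3452}{3149} - \frac{-54 + 16 i \sqrt{6}}{3149 \left(43 - 8 i \sqrt{6}\right)}$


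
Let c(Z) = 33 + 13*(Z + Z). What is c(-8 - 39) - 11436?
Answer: -12625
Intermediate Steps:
c(Z) = 33 + 26*Z (c(Z) = 33 + 13*(2*Z) = 33 + 26*Z)
c(-8 - 39) - 11436 = (33 + 26*(-8 - 39)) - 11436 = (33 + 26*(-47)) - 11436 = (33 - 1222) - 11436 = -1189 - 11436 = -12625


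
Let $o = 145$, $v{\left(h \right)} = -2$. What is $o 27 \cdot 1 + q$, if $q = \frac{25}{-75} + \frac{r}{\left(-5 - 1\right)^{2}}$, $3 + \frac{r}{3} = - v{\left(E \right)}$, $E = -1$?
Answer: $\frac{46975}{12} \approx 3914.6$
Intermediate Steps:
$r = -3$ ($r = -9 + 3 \left(\left(-1\right) \left(-2\right)\right) = -9 + 3 \cdot 2 = -9 + 6 = -3$)
$q = - \frac{5}{12}$ ($q = \frac{25}{-75} - \frac{3}{\left(-5 - 1\right)^{2}} = 25 \left(- \frac{1}{75}\right) - \frac{3}{\left(-6\right)^{2}} = - \frac{1}{3} - \frac{3}{36} = - \frac{1}{3} - \frac{1}{12} = - \frac{5}{12} \approx -0.41667$)
$o 27 \cdot 1 + q = 145 \cdot 27 \cdot 1 - \frac{5}{12} = 145 \cdot 27 - \frac{5}{12} = 3915 - \frac{5}{12} = \frac{46975}{12}$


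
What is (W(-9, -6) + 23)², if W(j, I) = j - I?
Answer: 400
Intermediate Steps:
(W(-9, -6) + 23)² = ((-9 - 1*(-6)) + 23)² = ((-9 + 6) + 23)² = (-3 + 23)² = 20² = 400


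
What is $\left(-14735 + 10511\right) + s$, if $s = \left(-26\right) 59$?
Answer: $-5758$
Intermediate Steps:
$s = -1534$
$\left(-14735 + 10511\right) + s = \left(-14735 + 10511\right) - 1534 = -4224 - 1534 = -5758$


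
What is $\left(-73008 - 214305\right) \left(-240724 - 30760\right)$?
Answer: $78000882492$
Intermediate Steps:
$\left(-73008 - 214305\right) \left(-240724 - 30760\right) = \left(-287313\right) \left(-271484\right) = 78000882492$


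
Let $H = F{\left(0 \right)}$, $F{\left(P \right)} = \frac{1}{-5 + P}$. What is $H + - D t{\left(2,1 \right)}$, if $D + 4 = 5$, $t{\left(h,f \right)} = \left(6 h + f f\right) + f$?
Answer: $- \frac{71}{5} \approx -14.2$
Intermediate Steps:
$t{\left(h,f \right)} = f + f^{2} + 6 h$ ($t{\left(h,f \right)} = \left(6 h + f^{2}\right) + f = \left(f^{2} + 6 h\right) + f = f + f^{2} + 6 h$)
$D = 1$ ($D = -4 + 5 = 1$)
$H = - \frac{1}{5}$ ($H = \frac{1}{-5 + 0} = \frac{1}{-5} = - \frac{1}{5} \approx -0.2$)
$H + - D t{\left(2,1 \right)} = - \frac{1}{5} + \left(-1\right) 1 \left(1 + 1^{2} + 6 \cdot 2\right) = - \frac{1}{5} - \left(1 + 1 + 12\right) = - \frac{1}{5} - 14 = - \frac{71}{5}$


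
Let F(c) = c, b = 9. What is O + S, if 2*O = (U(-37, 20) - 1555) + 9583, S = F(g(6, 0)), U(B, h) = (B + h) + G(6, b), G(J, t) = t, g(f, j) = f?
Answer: 4016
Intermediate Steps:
U(B, h) = 9 + B + h (U(B, h) = (B + h) + 9 = 9 + B + h)
S = 6
O = 4010 (O = (((9 - 37 + 20) - 1555) + 9583)/2 = ((-8 - 1555) + 9583)/2 = (-1563 + 9583)/2 = (½)*8020 = 4010)
O + S = 4010 + 6 = 4016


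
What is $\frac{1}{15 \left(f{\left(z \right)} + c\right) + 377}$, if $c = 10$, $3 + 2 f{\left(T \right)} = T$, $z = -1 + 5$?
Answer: $\frac{2}{1069} \approx 0.0018709$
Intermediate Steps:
$z = 4$
$f{\left(T \right)} = - \frac{3}{2} + \frac{T}{2}$
$\frac{1}{15 \left(f{\left(z \right)} + c\right) + 377} = \frac{1}{15 \left(\left(- \frac{3}{2} + \frac{1}{2} \cdot 4\right) + 10\right) + 377} = \frac{1}{15 \left(\left(- \frac{3}{2} + 2\right) + 10\right) + 377} = \frac{1}{15 \left(\frac{1}{2} + 10\right) + 377} = \frac{1}{15 \cdot \frac{21}{2} + 377} = \frac{1}{\frac{315}{2} + 377} = \frac{1}{\frac{1069}{2}} = \frac{2}{1069}$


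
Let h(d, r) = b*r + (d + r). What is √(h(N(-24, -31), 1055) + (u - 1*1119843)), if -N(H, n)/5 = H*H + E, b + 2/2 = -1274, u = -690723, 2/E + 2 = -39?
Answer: I*√5307783986/41 ≈ 1776.9*I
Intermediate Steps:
E = -2/41 (E = 2/(-2 - 39) = 2/(-41) = 2*(-1/41) = -2/41 ≈ -0.048781)
b = -1275 (b = -1 - 1274 = -1275)
N(H, n) = 10/41 - 5*H² (N(H, n) = -5*(H*H - 2/41) = -5*(H² - 2/41) = -5*(-2/41 + H²) = 10/41 - 5*H²)
h(d, r) = d - 1274*r (h(d, r) = -1275*r + (d + r) = d - 1274*r)
√(h(N(-24, -31), 1055) + (u - 1*1119843)) = √(((10/41 - 5*(-24)²) - 1274*1055) + (-690723 - 1*1119843)) = √(((10/41 - 5*576) - 1344070) + (-690723 - 1119843)) = √(((10/41 - 2880) - 1344070) - 1810566) = √((-118070/41 - 1344070) - 1810566) = √(-55224940/41 - 1810566) = √(-129458146/41) = I*√5307783986/41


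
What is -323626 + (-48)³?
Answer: -434218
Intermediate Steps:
-323626 + (-48)³ = -323626 - 110592 = -434218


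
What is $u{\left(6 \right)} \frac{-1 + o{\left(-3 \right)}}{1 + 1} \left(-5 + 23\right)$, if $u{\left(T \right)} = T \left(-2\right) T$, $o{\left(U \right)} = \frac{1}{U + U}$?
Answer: $756$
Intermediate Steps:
$o{\left(U \right)} = \frac{1}{2 U}$
$u{\left(T \right)} = - 2 T^{2}$ ($u{\left(T \right)} = - 2 T T = - 2 T^{2}$)
$u{\left(6 \right)} \frac{-1 + o{\left(-3 \right)}}{1 + 1} \left(-5 + 23\right) = - 2 \cdot 6^{2} \frac{-1 + \frac{1}{2 \left(-3\right)}}{1 + 1} \left(-5 + 23\right) = \left(-2\right) 36 \frac{-1 + \frac{1}{2} \left(- \frac{1}{3}\right)}{2} \cdot 18 = - 72 \left(-1 - \frac{1}{6}\right) \frac{1}{2} \cdot 18 = - 72 \left(\left(- \frac{7}{6}\right) \frac{1}{2}\right) 18 = \left(-72\right) \left(- \frac{7}{12}\right) 18 = 42 \cdot 18 = 756$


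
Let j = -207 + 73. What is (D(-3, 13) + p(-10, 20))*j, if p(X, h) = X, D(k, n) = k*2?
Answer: 2144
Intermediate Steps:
D(k, n) = 2*k
j = -134
(D(-3, 13) + p(-10, 20))*j = (2*(-3) - 10)*(-134) = (-6 - 10)*(-134) = -16*(-134) = 2144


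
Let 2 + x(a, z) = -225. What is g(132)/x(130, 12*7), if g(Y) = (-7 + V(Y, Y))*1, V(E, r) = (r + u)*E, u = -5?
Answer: -16757/227 ≈ -73.819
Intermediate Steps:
V(E, r) = E*(-5 + r) (V(E, r) = (r - 5)*E = (-5 + r)*E = E*(-5 + r))
x(a, z) = -227 (x(a, z) = -2 - 225 = -227)
g(Y) = -7 + Y*(-5 + Y) (g(Y) = (-7 + Y*(-5 + Y))*1 = -7 + Y*(-5 + Y))
g(132)/x(130, 12*7) = (-7 + 132*(-5 + 132))/(-227) = (-7 + 132*127)*(-1/227) = (-7 + 16764)*(-1/227) = 16757*(-1/227) = -16757/227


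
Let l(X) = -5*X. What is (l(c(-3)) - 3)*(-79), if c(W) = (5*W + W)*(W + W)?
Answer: 42897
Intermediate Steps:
c(W) = 12*W² (c(W) = (6*W)*(2*W) = 12*W²)
(l(c(-3)) - 3)*(-79) = (-60*(-3)² - 3)*(-79) = (-60*9 - 3)*(-79) = (-5*108 - 3)*(-79) = (-540 - 3)*(-79) = -543*(-79) = 42897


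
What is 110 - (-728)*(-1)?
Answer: -618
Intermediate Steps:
110 - (-728)*(-1) = 110 - 52*14 = 110 - 728 = -618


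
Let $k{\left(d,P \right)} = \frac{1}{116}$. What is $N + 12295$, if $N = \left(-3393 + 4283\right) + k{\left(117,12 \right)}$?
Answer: $\frac{1529461}{116} \approx 13185.0$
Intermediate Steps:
$k{\left(d,P \right)} = \frac{1}{116}$
$N = \frac{103241}{116}$ ($N = \left(-3393 + 4283\right) + \frac{1}{116} = 890 + \frac{1}{116} = \frac{103241}{116} \approx 890.01$)
$N + 12295 = \frac{103241}{116} + 12295 = \frac{1529461}{116}$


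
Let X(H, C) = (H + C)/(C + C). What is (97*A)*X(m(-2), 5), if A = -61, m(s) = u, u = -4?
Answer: -5917/10 ≈ -591.70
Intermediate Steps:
m(s) = -4
X(H, C) = (C + H)/(2*C) (X(H, C) = (C + H)/((2*C)) = (C + H)*(1/(2*C)) = (C + H)/(2*C))
(97*A)*X(m(-2), 5) = (97*(-61))*((1/2)*(5 - 4)/5) = -5917/(2*5) = -5917*1/10 = -5917/10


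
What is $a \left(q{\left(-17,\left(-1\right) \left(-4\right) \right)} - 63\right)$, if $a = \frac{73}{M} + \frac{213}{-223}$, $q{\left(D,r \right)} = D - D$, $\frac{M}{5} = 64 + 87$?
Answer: $\frac{9105768}{168365} \approx 54.083$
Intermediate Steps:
$M = 755$ ($M = 5 \left(64 + 87\right) = 5 \cdot 151 = 755$)
$q{\left(D,r \right)} = 0$
$a = - \frac{144536}{168365}$ ($a = \frac{73}{755} + \frac{213}{-223} = 73 \cdot \frac{1}{755} + 213 \left(- \frac{1}{223}\right) = \frac{73}{755} - \frac{213}{223} = - \frac{144536}{168365} \approx -0.85847$)
$a \left(q{\left(-17,\left(-1\right) \left(-4\right) \right)} - 63\right) = - \frac{144536 \left(0 - 63\right)}{168365} = \left(- \frac{144536}{168365}\right) \left(-63\right) = \frac{9105768}{168365}$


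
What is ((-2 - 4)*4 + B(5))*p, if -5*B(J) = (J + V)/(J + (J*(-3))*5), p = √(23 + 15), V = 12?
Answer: -8383*√38/350 ≈ -147.65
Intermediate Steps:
p = √38 ≈ 6.1644
B(J) = (12 + J)/(70*J) (B(J) = -(J + 12)/(5*(J + (J*(-3))*5)) = -(12 + J)/(5*(J - 3*J*5)) = -(12 + J)/(5*(J - 15*J)) = -(12 + J)/(5*((-14*J))) = -(12 + J)*(-1/(14*J))/5 = -(-1)*(12 + J)/(70*J) = (12 + J)/(70*J))
((-2 - 4)*4 + B(5))*p = ((-2 - 4)*4 + (1/70)*(12 + 5)/5)*√38 = (-6*4 + (1/70)*(⅕)*17)*√38 = (-24 + 17/350)*√38 = -8383*√38/350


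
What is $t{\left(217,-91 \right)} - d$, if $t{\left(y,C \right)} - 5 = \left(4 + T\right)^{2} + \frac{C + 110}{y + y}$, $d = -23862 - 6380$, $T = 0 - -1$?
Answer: $\frac{13138067}{434} \approx 30272.0$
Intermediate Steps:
$T = 1$ ($T = 0 + 1 = 1$)
$d = -30242$ ($d = -23862 - 6380 = -30242$)
$t{\left(y,C \right)} = 30 + \frac{110 + C}{2 y}$ ($t{\left(y,C \right)} = 5 + \left(\left(4 + 1\right)^{2} + \frac{C + 110}{y + y}\right) = 5 + \left(5^{2} + \frac{110 + C}{2 y}\right) = 5 + \left(25 + \left(110 + C\right) \frac{1}{2 y}\right) = 5 + \left(25 + \frac{110 + C}{2 y}\right) = 30 + \frac{110 + C}{2 y}$)
$t{\left(217,-91 \right)} - d = \frac{110 - 91 + 60 \cdot 217}{2 \cdot 217} - -30242 = \frac{1}{2} \cdot \frac{1}{217} \left(110 - 91 + 13020\right) + 30242 = \frac{1}{2} \cdot \frac{1}{217} \cdot 13039 + 30242 = \frac{13039}{434} + 30242 = \frac{13138067}{434}$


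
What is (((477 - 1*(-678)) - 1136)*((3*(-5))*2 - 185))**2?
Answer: 16687225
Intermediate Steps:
(((477 - 1*(-678)) - 1136)*((3*(-5))*2 - 185))**2 = (((477 + 678) - 1136)*(-15*2 - 185))**2 = ((1155 - 1136)*(-30 - 185))**2 = (19*(-215))**2 = (-4085)**2 = 16687225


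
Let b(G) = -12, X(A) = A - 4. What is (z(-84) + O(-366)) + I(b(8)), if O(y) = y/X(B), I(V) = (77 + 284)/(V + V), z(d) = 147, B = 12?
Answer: 2069/24 ≈ 86.208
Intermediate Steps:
X(A) = -4 + A
I(V) = 361/(2*V) (I(V) = 361/((2*V)) = 361*(1/(2*V)) = 361/(2*V))
O(y) = y/8 (O(y) = y/(-4 + 12) = y/8)
(z(-84) + O(-366)) + I(b(8)) = (147 + (⅛)*(-366)) + (361/2)/(-12) = (147 - 183/4) + (361/2)*(-1/12) = 405/4 - 361/24 = 2069/24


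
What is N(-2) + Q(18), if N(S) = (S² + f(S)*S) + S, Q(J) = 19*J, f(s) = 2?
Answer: 340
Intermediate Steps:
N(S) = S² + 3*S (N(S) = (S² + 2*S) + S = S² + 3*S)
N(-2) + Q(18) = -2*(3 - 2) + 19*18 = -2*1 + 342 = -2 + 342 = 340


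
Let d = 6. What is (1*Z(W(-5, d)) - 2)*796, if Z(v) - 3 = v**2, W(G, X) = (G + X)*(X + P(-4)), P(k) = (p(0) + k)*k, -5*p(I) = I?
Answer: 386060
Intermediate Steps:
p(I) = -I/5
P(k) = k**2 (P(k) = (-1/5*0 + k)*k = (0 + k)*k = k*k = k**2)
W(G, X) = (16 + X)*(G + X) (W(G, X) = (G + X)*(X + (-4)**2) = (G + X)*(X + 16) = (G + X)*(16 + X) = (16 + X)*(G + X))
Z(v) = 3 + v**2
(1*Z(W(-5, d)) - 2)*796 = (1*(3 + (6**2 + 16*(-5) + 16*6 - 5*6)**2) - 2)*796 = (1*(3 + (36 - 80 + 96 - 30)**2) - 2)*796 = (1*(3 + 22**2) - 2)*796 = (1*(3 + 484) - 2)*796 = (1*487 - 2)*796 = (487 - 2)*796 = 485*796 = 386060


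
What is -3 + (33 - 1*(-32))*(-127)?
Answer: -8258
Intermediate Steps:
-3 + (33 - 1*(-32))*(-127) = -3 + (33 + 32)*(-127) = -3 + 65*(-127) = -3 - 8255 = -8258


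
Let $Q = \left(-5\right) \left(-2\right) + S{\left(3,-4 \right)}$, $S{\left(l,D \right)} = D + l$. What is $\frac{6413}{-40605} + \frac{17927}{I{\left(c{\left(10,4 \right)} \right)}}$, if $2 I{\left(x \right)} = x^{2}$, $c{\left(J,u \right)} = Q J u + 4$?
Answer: $\frac{3330521}{29560440} \approx 0.11267$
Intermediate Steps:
$Q = 9$ ($Q = \left(-5\right) \left(-2\right) + \left(-4 + 3\right) = 10 - 1 = 9$)
$c{\left(J,u \right)} = 4 + 9 J u$ ($c{\left(J,u \right)} = 9 J u + 4 = 4 + 9 J u$)
$I{\left(x \right)} = \frac{x^{2}}{2}$
$\frac{6413}{-40605} + \frac{17927}{I{\left(c{\left(10,4 \right)} \right)}} = \frac{6413}{-40605} + \frac{17927}{\frac{1}{2} \left(4 + 9 \cdot 10 \cdot 4\right)^{2}} = 6413 \left(- \frac{1}{40605}\right) + \frac{17927}{\frac{1}{2} \left(4 + 360\right)^{2}} = - \frac{6413}{40605} + \frac{17927}{\frac{1}{2} \cdot 364^{2}} = - \frac{6413}{40605} + \frac{17927}{\frac{1}{2} \cdot 132496} = - \frac{6413}{40605} + \frac{17927}{66248} = - \frac{6413}{40605} + 17927 \cdot \frac{1}{66248} = - \frac{6413}{40605} + \frac{197}{728} = \frac{3330521}{29560440}$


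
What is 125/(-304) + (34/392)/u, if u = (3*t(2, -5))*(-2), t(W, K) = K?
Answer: -91229/223440 ≈ -0.40829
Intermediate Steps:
u = 30 (u = (3*(-5))*(-2) = -15*(-2) = 30)
125/(-304) + (34/392)/u = 125/(-304) + (34/392)/30 = 125*(-1/304) + (34*(1/392))*(1/30) = -125/304 + (17/196)*(1/30) = -125/304 + 17/5880 = -91229/223440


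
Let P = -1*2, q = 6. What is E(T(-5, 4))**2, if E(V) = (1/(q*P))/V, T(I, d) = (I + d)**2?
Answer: 1/144 ≈ 0.0069444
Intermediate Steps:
P = -2
E(V) = -1/(12*V) (E(V) = (1/(6*(-2)))/V = ((1/6)*(-1/2))/V = -1/(12*V))
E(T(-5, 4))**2 = (-1/(12*(-5 + 4)**2))**2 = (-1/(12*((-1)**2)))**2 = (-1/12/1)**2 = (-1/12*1)**2 = (-1/12)**2 = 1/144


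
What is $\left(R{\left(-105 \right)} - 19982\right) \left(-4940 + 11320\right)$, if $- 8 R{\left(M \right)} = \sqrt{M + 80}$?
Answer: $-127485160 - \frac{7975 i}{2} \approx -1.2749 \cdot 10^{8} - 3987.5 i$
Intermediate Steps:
$R{\left(M \right)} = - \frac{\sqrt{80 + M}}{8}$ ($R{\left(M \right)} = - \frac{\sqrt{M + 80}}{8} = - \frac{\sqrt{80 + M}}{8}$)
$\left(R{\left(-105 \right)} - 19982\right) \left(-4940 + 11320\right) = \left(- \frac{\sqrt{80 - 105}}{8} - 19982\right) \left(-4940 + 11320\right) = \left(- \frac{\sqrt{-25}}{8} - 19982\right) 6380 = \left(- \frac{5 i}{8} - 19982\right) 6380 = \left(-19982 - \frac{5 i}{8}\right) 6380 = -127485160 - \frac{7975 i}{2}$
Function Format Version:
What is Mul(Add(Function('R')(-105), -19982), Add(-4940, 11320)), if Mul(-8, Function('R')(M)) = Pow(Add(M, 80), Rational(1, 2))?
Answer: Add(-127485160, Mul(Rational(-7975, 2), I)) ≈ Add(-1.2749e+8, Mul(-3987.5, I))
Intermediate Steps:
Function('R')(M) = Mul(Rational(-1, 8), Pow(Add(80, M), Rational(1, 2))) (Function('R')(M) = Mul(Rational(-1, 8), Pow(Add(M, 80), Rational(1, 2))) = Mul(Rational(-1, 8), Pow(Add(80, M), Rational(1, 2))))
Mul(Add(Function('R')(-105), -19982), Add(-4940, 11320)) = Mul(Add(Mul(Rational(-1, 8), Pow(Add(80, -105), Rational(1, 2))), -19982), Add(-4940, 11320)) = Mul(Add(Mul(Rational(-1, 8), Pow(-25, Rational(1, 2))), -19982), 6380) = Mul(Add(Mul(Rational(-1, 8), Mul(5, I)), -19982), 6380) = Mul(Add(Mul(Rational(-5, 8), I), -19982), 6380) = Mul(Add(-19982, Mul(Rational(-5, 8), I)), 6380) = Add(-127485160, Mul(Rational(-7975, 2), I))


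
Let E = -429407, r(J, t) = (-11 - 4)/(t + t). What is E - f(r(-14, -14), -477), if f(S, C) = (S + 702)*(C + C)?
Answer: 3371369/14 ≈ 2.4081e+5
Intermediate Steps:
r(J, t) = -15/(2*t) (r(J, t) = -15*1/(2*t) = -15/(2*t))
f(S, C) = 2*C*(702 + S) (f(S, C) = (702 + S)*(2*C) = 2*C*(702 + S))
E - f(r(-14, -14), -477) = -429407 - 2*(-477)*(702 - 15/2/(-14)) = -429407 - 2*(-477)*(702 - 15/2*(-1/14)) = -429407 - 2*(-477)*(702 + 15/28) = -429407 - 2*(-477)*19671/28 = -429407 - 1*(-9383067/14) = -429407 + 9383067/14 = 3371369/14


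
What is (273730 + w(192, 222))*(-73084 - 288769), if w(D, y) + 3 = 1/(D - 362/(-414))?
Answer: -3954528849933746/39925 ≈ -9.9049e+10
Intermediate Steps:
w(D, y) = -3 + 1/(181/207 + D) (w(D, y) = -3 + 1/(D - 362/(-414)) = -3 + 1/(D - 362*(-1/414)) = -3 + 1/(D + 181/207) = -3 + 1/(181/207 + D))
(273730 + w(192, 222))*(-73084 - 288769) = (273730 + 3*(-112 - 207*192)/(181 + 207*192))*(-73084 - 288769) = (273730 + 3*(-112 - 39744)/(181 + 39744))*(-361853) = (273730 + 3*(-39856)/39925)*(-361853) = (273730 + 3*(1/39925)*(-39856))*(-361853) = (273730 - 119568/39925)*(-361853) = (10928550682/39925)*(-361853) = -3954528849933746/39925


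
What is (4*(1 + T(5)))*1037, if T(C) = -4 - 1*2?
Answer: -20740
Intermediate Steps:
T(C) = -6 (T(C) = -4 - 2 = -6)
(4*(1 + T(5)))*1037 = (4*(1 - 6))*1037 = (4*(-5))*1037 = -20*1037 = -20740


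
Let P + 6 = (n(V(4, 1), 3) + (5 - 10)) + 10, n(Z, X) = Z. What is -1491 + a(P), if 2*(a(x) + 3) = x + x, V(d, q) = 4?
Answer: -1491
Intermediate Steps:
P = 3 (P = -6 + ((4 + (5 - 10)) + 10) = -6 + ((4 - 5) + 10) = -6 + (-1 + 10) = -6 + 9 = 3)
a(x) = -3 + x (a(x) = -3 + (x + x)/2 = -3 + (2*x)/2 = -3 + x)
-1491 + a(P) = -1491 + (-3 + 3) = -1491 + 0 = -1491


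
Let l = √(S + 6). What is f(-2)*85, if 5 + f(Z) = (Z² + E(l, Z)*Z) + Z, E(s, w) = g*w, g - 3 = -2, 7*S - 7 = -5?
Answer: 85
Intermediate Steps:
S = 2/7 (S = 1 + (⅐)*(-5) = 1 - 5/7 = 2/7 ≈ 0.28571)
g = 1 (g = 3 - 2 = 1)
l = 2*√77/7 (l = √(2/7 + 6) = √(44/7) = 2*√77/7 ≈ 2.5071)
E(s, w) = w (E(s, w) = 1*w = w)
f(Z) = -5 + Z + 2*Z² (f(Z) = -5 + ((Z² + Z*Z) + Z) = -5 + ((Z² + Z²) + Z) = -5 + (2*Z² + Z) = -5 + (Z + 2*Z²) = -5 + Z + 2*Z²)
f(-2)*85 = (-5 - 2 + 2*(-2)²)*85 = (-5 - 2 + 2*4)*85 = (-5 - 2 + 8)*85 = 1*85 = 85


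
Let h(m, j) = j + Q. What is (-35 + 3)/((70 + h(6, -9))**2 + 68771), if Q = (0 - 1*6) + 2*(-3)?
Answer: -8/17793 ≈ -0.00044962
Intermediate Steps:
Q = -12 (Q = (0 - 6) - 6 = -6 - 6 = -12)
h(m, j) = -12 + j (h(m, j) = j - 12 = -12 + j)
(-35 + 3)/((70 + h(6, -9))**2 + 68771) = (-35 + 3)/((70 + (-12 - 9))**2 + 68771) = -32/((70 - 21)**2 + 68771) = -32/(49**2 + 68771) = -32/(2401 + 68771) = -32/71172 = -32*1/71172 = -8/17793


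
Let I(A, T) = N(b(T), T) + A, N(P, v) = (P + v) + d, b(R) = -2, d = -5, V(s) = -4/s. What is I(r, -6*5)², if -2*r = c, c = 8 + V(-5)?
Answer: 42849/25 ≈ 1714.0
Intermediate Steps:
c = 44/5 (c = 8 - 4/(-5) = 8 - 4*(-⅕) = 8 + ⅘ = 44/5 ≈ 8.8000)
r = -22/5 (r = -½*44/5 = -22/5 ≈ -4.4000)
N(P, v) = -5 + P + v (N(P, v) = (P + v) - 5 = -5 + P + v)
I(A, T) = -7 + A + T (I(A, T) = (-5 - 2 + T) + A = (-7 + T) + A = -7 + A + T)
I(r, -6*5)² = (-7 - 22/5 - 6*5)² = (-7 - 22/5 - 30)² = (-207/5)² = 42849/25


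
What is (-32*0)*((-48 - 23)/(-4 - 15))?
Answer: 0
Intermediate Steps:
(-32*0)*((-48 - 23)/(-4 - 15)) = 0*(-71/(-19)) = 0*(-71*(-1/19)) = 0*(71/19) = 0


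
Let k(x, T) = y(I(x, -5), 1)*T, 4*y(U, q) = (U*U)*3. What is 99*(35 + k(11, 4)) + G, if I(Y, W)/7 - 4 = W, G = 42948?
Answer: 60966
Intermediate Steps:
I(Y, W) = 28 + 7*W
y(U, q) = 3*U²/4 (y(U, q) = ((U*U)*3)/4 = (U²*3)/4 = (3*U²)/4 = 3*U²/4)
k(x, T) = 147*T/4 (k(x, T) = (3*(28 + 7*(-5))²/4)*T = (3*(28 - 35)²/4)*T = ((¾)*(-7)²)*T = ((¾)*49)*T = 147*T/4)
99*(35 + k(11, 4)) + G = 99*(35 + (147/4)*4) + 42948 = 99*(35 + 147) + 42948 = 99*182 + 42948 = 18018 + 42948 = 60966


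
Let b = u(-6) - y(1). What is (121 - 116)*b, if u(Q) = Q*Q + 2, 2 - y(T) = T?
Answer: 185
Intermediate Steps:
y(T) = 2 - T
u(Q) = 2 + Q² (u(Q) = Q² + 2 = 2 + Q²)
b = 37 (b = (2 + (-6)²) - (2 - 1*1) = (2 + 36) - (2 - 1) = 38 - 1*1 = 38 - 1 = 37)
(121 - 116)*b = (121 - 116)*37 = 5*37 = 185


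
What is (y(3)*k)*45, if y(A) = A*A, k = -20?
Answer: -8100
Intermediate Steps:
y(A) = A²
(y(3)*k)*45 = (3²*(-20))*45 = (9*(-20))*45 = -180*45 = -8100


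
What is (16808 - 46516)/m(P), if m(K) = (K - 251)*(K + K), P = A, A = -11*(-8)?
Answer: 7427/7172 ≈ 1.0356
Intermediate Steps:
A = 88
P = 88
m(K) = 2*K*(-251 + K) (m(K) = (-251 + K)*(2*K) = 2*K*(-251 + K))
(16808 - 46516)/m(P) = (16808 - 46516)/((2*88*(-251 + 88))) = -29708/(2*88*(-163)) = -29708/(-28688) = -29708*(-1/28688) = 7427/7172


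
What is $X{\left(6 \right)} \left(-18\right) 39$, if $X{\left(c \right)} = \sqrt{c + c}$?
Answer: $- 1404 \sqrt{3} \approx -2431.8$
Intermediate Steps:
$X{\left(c \right)} = \sqrt{2} \sqrt{c}$ ($X{\left(c \right)} = \sqrt{2 c} = \sqrt{2} \sqrt{c}$)
$X{\left(6 \right)} \left(-18\right) 39 = \sqrt{2} \sqrt{6} \left(-18\right) 39 = 2 \sqrt{3} \left(-18\right) 39 = - 36 \sqrt{3} \cdot 39 = - 1404 \sqrt{3}$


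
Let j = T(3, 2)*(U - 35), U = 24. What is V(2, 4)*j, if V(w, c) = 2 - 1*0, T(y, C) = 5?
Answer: -110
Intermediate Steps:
V(w, c) = 2 (V(w, c) = 2 + 0 = 2)
j = -55 (j = 5*(24 - 35) = 5*(-11) = -55)
V(2, 4)*j = 2*(-55) = -110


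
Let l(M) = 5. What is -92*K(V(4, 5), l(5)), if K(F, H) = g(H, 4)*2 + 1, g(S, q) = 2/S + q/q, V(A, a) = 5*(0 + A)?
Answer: -1748/5 ≈ -349.60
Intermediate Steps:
V(A, a) = 5*A
g(S, q) = 1 + 2/S (g(S, q) = 2/S + 1 = 1 + 2/S)
K(F, H) = 1 + 2*(2 + H)/H (K(F, H) = ((2 + H)/H)*2 + 1 = 2*(2 + H)/H + 1 = 1 + 2*(2 + H)/H)
-92*K(V(4, 5), l(5)) = -92*(3 + 4/5) = -92*(3 + 4*(⅕)) = -92*(3 + ⅘) = -92*19/5 = -1748/5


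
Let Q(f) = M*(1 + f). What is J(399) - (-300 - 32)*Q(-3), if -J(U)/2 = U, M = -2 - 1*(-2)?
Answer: -798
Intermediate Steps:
M = 0 (M = -2 + 2 = 0)
J(U) = -2*U
Q(f) = 0 (Q(f) = 0*(1 + f) = 0)
J(399) - (-300 - 32)*Q(-3) = -2*399 - (-300 - 32)*0 = -798 - (-332)*0 = -798 - 1*0 = -798 + 0 = -798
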